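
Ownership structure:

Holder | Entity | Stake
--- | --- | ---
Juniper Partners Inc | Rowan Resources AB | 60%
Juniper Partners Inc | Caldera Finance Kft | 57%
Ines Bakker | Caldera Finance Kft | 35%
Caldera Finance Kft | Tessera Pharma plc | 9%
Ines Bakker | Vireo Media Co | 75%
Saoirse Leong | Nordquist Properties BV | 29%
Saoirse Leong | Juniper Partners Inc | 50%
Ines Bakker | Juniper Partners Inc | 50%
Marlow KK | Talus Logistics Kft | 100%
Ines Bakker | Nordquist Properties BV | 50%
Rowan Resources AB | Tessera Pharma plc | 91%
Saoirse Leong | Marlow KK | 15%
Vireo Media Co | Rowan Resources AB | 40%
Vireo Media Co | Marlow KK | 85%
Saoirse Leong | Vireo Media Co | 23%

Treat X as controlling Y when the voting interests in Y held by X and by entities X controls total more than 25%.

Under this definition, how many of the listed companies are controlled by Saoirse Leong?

Saoirse holds 50% of Juniper, so Saoirse controls Juniper.
Juniper holds 57% of Caldera, so Saoirse controls Caldera.
Juniper holds 60% of Rowan, so Saoirse controls Rowan.
Saoirse holds 29% of Nordquist, so Saoirse controls Nordquist.
Caldera and Rowan together hold 9% + 91% = 100% of Tessera, so Saoirse controls Tessera.
No other company's threshold is met.
Saoirse controls 5 companies.

5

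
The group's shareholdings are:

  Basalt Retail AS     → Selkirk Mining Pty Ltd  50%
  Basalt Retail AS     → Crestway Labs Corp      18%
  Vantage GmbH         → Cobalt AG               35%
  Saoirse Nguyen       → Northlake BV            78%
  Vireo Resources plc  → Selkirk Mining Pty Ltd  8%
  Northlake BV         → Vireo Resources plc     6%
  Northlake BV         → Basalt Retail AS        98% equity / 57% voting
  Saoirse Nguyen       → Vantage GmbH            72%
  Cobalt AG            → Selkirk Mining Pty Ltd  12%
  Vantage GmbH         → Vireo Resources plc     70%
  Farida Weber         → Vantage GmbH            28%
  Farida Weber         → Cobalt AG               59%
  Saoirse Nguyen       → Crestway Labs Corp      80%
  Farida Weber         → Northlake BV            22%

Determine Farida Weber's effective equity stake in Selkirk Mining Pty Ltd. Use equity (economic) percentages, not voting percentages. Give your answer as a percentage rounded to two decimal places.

Farida reaches Selkirk along 5 paths.
Via Vantage → Vireo: 28% × 70% × 8% = 1.568%.
Via Northlake → Vireo: 22% × 6% × 8% = 0.1056%.
Via Vantage → Cobalt: 28% × 35% × 12% = 1.176%.
Via Cobalt: 59% × 12% = 7.08%.
Via Northlake → Basalt: 22% × 98% × 50% = 10.78%.
Total: 1.568% + 0.1056% + 1.176% + 7.08% + 10.78% = 20.7096%.
Rounded: 20.71%.

20.71%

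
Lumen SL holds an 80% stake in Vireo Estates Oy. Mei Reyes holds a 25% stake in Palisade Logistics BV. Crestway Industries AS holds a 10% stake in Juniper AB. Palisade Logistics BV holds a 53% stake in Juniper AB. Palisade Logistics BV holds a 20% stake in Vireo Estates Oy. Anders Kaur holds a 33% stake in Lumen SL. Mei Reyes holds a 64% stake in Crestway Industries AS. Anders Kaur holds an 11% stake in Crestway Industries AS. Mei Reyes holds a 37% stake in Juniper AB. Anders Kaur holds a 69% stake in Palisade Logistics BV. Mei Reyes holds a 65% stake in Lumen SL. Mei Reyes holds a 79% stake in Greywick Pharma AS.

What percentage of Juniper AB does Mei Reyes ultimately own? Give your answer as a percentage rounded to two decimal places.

Mei reaches Juniper along 3 paths.
Direct stake: 37% = 37%.
Via Palisade: 25% × 53% = 13.25%.
Via Crestway: 64% × 10% = 6.4%.
Total: 37% + 13.25% + 6.4% = 56.65%.

56.65%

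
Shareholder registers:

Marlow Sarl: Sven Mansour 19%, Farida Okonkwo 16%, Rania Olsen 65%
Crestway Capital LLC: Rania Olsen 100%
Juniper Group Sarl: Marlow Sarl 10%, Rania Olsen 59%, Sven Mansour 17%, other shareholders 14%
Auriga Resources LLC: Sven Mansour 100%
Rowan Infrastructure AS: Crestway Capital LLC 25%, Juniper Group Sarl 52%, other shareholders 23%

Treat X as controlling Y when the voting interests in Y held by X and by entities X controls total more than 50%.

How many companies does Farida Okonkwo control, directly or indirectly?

0

Farida's largest direct stake is 16% in Marlow, which does not meet the threshold.
Farida controls 0 companies.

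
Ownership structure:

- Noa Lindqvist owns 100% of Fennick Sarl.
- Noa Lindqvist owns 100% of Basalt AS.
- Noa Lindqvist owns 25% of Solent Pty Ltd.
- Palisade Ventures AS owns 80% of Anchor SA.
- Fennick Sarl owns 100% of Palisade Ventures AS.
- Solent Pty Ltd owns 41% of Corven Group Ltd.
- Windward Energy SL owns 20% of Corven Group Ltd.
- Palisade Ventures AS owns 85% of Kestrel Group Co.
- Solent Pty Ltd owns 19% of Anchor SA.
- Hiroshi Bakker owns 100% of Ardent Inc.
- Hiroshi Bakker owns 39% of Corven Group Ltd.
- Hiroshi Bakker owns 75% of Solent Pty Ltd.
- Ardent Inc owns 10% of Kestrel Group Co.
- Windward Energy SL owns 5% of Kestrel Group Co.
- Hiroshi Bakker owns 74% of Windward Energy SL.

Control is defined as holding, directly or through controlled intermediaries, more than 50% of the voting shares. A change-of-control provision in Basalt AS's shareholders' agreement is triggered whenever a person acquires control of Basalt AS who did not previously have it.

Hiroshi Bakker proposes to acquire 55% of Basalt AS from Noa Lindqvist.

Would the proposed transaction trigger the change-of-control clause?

The purchase adds only to Hiroshi's holdings (Noa's stake shrinks), so Hiroshi is the only person who could newly come to control Basalt.
Hiroshi holds 74% of Windward, so Hiroshi controls Windward.
Hiroshi holds 100% of Ardent, so Hiroshi controls Ardent.
Hiroshi holds 75% of Solent, so Hiroshi controls Solent.
Windward and Hiroshi and Solent together hold 20% + 39% + 41% = 100% of Corven, so Hiroshi controls Corven.
Neither Hiroshi nor any entity Hiroshi controls holds any voting interest in Basalt.
So before the transaction, Hiroshi does not control Basalt.
After the purchase, Hiroshi holds 55% of Basalt directly, and Noa's stake falls to 45%.
Hiroshi holds 55% of Basalt, so Hiroshi controls Basalt.
Hiroshi did not control Basalt before and does after, so the clause is triggered.

Yes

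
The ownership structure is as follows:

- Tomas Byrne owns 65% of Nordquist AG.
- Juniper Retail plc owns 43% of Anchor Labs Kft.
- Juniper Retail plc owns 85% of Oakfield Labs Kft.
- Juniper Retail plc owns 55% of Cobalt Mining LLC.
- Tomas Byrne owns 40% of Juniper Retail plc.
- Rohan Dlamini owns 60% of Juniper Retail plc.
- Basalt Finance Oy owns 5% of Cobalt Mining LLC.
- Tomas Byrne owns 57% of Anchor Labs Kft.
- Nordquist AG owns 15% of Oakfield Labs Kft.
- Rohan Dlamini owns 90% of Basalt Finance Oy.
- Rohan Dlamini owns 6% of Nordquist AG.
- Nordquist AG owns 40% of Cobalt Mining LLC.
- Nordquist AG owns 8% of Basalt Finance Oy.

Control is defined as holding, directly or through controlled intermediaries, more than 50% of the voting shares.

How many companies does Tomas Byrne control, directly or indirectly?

2

Tomas holds 65% of Nordquist, so Tomas controls Nordquist.
Tomas holds 57% of Anchor, so Tomas controls Anchor.
No other company's threshold is met.
Tomas controls 2 companies.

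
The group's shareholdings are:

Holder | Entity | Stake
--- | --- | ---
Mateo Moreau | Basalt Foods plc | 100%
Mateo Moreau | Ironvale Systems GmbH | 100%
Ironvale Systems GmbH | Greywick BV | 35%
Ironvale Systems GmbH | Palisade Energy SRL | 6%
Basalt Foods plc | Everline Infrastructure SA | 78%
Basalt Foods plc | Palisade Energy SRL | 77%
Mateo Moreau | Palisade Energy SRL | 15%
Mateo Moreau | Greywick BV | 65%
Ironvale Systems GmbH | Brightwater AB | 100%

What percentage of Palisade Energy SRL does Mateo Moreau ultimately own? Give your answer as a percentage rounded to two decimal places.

98.00%

Mateo reaches Palisade along 3 paths.
Direct stake: 15% = 15%.
Via Basalt: 100% × 77% = 77%.
Via Ironvale: 100% × 6% = 6%.
Total: 15% + 77% + 6% = 98%.
Rounded: 98.00%.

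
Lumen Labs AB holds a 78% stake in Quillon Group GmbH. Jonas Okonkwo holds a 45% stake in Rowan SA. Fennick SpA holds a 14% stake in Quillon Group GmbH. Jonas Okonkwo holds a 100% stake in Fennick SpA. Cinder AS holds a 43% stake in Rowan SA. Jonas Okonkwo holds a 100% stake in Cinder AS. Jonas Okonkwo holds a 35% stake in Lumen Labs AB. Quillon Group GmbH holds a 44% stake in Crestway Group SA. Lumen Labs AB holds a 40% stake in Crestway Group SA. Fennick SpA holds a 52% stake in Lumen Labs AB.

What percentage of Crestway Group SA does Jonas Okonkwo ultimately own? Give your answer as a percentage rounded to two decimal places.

Jonas reaches Crestway along 5 paths.
Via Fennick → Lumen: 100% × 52% × 40% = 20.8%.
Via Lumen: 35% × 40% = 14%.
Via Fennick → Quillon: 100% × 14% × 44% = 6.16%.
Via Fennick → Lumen → Quillon: 100% × 52% × 78% × 44% = 17.8464%.
Via Lumen → Quillon: 35% × 78% × 44% = 12.012%.
Total: 20.8% + 14% + 6.16% + 17.8464% + 12.012% = 70.8184%.
Rounded: 70.82%.

70.82%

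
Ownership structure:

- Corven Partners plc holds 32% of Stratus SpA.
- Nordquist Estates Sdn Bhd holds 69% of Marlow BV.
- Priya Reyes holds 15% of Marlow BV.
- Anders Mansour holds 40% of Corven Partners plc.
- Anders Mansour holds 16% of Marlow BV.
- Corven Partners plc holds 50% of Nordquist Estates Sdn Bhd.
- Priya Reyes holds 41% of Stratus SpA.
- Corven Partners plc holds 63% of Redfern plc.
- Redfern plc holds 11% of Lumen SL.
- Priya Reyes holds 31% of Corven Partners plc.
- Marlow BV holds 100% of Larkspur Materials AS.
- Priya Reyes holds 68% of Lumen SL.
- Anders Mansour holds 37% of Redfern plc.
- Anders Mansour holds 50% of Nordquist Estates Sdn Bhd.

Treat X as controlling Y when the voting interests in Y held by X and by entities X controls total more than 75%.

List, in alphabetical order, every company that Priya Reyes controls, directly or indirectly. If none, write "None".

None

Priya's largest direct stake is 68% in Lumen, which does not meet the threshold.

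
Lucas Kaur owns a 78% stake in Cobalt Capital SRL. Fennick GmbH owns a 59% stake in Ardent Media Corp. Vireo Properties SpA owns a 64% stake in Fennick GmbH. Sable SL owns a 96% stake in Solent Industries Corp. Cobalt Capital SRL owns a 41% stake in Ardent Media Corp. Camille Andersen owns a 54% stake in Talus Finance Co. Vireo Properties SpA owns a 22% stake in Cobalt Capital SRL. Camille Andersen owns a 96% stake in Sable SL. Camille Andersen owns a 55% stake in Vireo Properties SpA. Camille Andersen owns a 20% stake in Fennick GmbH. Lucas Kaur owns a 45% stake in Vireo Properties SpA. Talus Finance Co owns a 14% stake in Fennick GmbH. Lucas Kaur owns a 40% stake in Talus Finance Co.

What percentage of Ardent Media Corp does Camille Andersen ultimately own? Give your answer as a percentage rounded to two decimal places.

Camille reaches Ardent along 4 paths.
Via Vireo → Fennick: 55% × 64% × 59% = 20.768%.
Via Talus → Fennick: 54% × 14% × 59% = 4.4604%.
Via Fennick: 20% × 59% = 11.8%.
Via Vireo → Cobalt: 55% × 22% × 41% = 4.961%.
Total: 20.768% + 4.4604% + 11.8% + 4.961% = 41.9894%.
Rounded: 41.99%.

41.99%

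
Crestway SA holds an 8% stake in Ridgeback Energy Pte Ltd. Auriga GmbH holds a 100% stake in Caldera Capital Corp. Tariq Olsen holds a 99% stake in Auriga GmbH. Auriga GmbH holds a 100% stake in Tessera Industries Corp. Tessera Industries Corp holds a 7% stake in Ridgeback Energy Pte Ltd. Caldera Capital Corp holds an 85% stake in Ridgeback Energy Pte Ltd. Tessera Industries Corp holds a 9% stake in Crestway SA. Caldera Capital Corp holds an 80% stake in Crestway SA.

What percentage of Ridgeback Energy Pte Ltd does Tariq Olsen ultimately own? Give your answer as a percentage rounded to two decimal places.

98.13%

Tariq reaches Ridgeback along 4 paths.
Via Auriga → Caldera: 99% × 100% × 85% = 84.15%.
Via Auriga → Caldera → Crestway: 99% × 100% × 80% × 8% = 6.336%.
Via Auriga → Tessera → Crestway: 99% × 100% × 9% × 8% = 0.7128%.
Via Auriga → Tessera: 99% × 100% × 7% = 6.93%.
Total: 84.15% + 6.336% + 0.7128% + 6.93% = 98.1288%.
Rounded: 98.13%.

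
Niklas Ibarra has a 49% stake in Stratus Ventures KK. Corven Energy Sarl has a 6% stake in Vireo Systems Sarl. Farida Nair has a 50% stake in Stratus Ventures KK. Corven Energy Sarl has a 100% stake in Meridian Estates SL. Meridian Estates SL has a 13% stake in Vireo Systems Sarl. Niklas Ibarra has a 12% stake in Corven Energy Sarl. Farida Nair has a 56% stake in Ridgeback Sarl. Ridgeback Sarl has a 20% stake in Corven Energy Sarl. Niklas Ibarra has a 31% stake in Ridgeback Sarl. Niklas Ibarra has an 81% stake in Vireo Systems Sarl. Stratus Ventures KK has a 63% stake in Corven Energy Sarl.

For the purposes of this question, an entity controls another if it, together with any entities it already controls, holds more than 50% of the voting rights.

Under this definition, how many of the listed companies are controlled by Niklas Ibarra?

1

Niklas holds 81% of Vireo, so Niklas controls Vireo.
No other company's threshold is met.
Niklas controls 1 company.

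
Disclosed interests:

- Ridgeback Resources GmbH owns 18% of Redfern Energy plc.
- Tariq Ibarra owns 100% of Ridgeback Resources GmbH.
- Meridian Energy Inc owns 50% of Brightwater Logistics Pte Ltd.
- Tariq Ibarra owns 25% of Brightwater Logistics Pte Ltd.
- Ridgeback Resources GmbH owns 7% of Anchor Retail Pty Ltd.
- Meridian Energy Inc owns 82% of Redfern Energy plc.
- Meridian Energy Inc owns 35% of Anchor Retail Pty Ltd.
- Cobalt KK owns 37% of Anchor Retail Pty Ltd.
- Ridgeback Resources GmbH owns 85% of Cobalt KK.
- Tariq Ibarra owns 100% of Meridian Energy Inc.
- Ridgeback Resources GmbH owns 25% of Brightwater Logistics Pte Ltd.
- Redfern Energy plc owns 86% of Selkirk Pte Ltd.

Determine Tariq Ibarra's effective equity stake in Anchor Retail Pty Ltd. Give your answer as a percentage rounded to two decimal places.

73.45%

Tariq reaches Anchor along 3 paths.
Via Ridgeback → Cobalt: 100% × 85% × 37% = 31.45%.
Via Ridgeback: 100% × 7% = 7%.
Via Meridian: 100% × 35% = 35%.
Total: 31.45% + 7% + 35% = 73.45%.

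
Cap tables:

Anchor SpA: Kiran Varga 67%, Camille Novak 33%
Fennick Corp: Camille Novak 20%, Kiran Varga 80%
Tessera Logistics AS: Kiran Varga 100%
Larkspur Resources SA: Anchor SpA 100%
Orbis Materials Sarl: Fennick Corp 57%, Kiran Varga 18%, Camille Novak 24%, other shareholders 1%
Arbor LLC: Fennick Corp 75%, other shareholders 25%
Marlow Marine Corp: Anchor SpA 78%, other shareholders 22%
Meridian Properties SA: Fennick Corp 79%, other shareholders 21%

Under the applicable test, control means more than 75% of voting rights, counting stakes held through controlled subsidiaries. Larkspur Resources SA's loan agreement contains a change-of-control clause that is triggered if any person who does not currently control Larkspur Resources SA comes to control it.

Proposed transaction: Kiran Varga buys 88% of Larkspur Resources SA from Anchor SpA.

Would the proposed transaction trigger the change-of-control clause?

The purchase adds only to Kiran's holdings (Anchor's stake shrinks), so Kiran is the only person who could newly come to control Larkspur.
Kiran holds 80% of Fennick, so Kiran controls Fennick.
Kiran holds 100% of Tessera, so Kiran controls Tessera.
Fennick holds 79% of Meridian, so Kiran controls Meridian.
Neither Kiran nor any entity Kiran controls holds any voting interest in Larkspur.
So before the transaction, Kiran does not control Larkspur.
After the purchase, Kiran holds 88% of Larkspur directly, and Anchor's stake falls to 12%.
Kiran holds 88% of Larkspur, so Kiran controls Larkspur.
Kiran did not control Larkspur before and does after, so the clause is triggered.

Yes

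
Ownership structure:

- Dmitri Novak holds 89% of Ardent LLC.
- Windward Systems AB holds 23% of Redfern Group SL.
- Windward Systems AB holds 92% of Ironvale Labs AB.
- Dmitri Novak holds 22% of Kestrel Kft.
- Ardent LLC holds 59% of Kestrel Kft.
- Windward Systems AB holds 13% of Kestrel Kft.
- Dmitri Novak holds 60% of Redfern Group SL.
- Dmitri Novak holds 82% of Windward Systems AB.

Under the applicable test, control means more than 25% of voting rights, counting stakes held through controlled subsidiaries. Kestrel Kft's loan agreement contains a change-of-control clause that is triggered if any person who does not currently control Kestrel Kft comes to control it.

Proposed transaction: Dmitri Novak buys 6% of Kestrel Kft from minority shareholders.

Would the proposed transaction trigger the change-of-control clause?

The purchase changes only Dmitri's holdings, so Dmitri is the only person who could newly come to control Kestrel.
Dmitri holds 89% of Ardent, so Dmitri controls Ardent.
Dmitri holds 82% of Windward, so Dmitri controls Windward.
Windward and Ardent and Dmitri together hold 13% + 59% + 22% = 94% of Kestrel, so Dmitri controls Kestrel.
So Dmitri already controls Kestrel before the transaction.
After the purchase, Dmitri's direct stake in Kestrel rises to 22% + 6% = 28%.
Dmitri controlled Kestrel already, so this is not a new person acquiring control; every other person's position is unchanged or reduced.
No new person acquires control, so the clause is not triggered.

No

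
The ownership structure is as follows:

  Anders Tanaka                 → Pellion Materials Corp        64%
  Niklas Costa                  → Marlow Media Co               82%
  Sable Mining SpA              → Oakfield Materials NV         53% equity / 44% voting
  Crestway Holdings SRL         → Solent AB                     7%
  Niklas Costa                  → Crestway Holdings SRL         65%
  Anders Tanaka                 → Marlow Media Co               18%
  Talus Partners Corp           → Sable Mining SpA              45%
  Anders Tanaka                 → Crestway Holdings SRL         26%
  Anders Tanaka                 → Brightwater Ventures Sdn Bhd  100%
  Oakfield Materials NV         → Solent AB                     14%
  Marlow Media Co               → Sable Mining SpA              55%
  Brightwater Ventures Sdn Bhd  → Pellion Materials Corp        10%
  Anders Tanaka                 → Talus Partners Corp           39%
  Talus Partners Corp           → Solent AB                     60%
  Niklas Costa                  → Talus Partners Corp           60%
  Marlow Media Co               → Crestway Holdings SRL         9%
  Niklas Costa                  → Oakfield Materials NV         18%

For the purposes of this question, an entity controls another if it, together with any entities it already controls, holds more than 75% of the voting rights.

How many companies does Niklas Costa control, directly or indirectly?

1

Niklas holds 82% of Marlow, so Niklas controls Marlow.
No other company's threshold is met.
Niklas controls 1 company.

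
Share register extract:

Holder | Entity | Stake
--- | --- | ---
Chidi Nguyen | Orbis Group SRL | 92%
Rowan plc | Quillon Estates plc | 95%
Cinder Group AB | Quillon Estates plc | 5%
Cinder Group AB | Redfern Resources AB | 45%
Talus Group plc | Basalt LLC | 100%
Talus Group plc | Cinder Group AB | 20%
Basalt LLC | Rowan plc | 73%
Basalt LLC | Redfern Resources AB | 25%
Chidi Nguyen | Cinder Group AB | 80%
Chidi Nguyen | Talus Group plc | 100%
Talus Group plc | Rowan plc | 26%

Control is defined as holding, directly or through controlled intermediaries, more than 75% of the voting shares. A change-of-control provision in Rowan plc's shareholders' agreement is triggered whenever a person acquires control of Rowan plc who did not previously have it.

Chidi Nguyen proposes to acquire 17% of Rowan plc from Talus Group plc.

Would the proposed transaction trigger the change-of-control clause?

The purchase adds only to Chidi's holdings (Talus's stake shrinks), so Chidi is the only person who could newly come to control Rowan.
Chidi holds 100% of Talus, so Chidi controls Talus.
Talus holds 100% of Basalt, so Chidi controls Basalt.
Talus and Basalt together hold 26% + 73% = 99% of Rowan, so Chidi controls Rowan.
So Chidi already controls Rowan before the transaction.
After the purchase, Chidi holds 17% of Rowan directly, and Talus's stake falls to 9%.
Chidi controlled Rowan already, so this is not a new person acquiring control; every other person's position is unchanged or reduced.
No new person acquires control, so the clause is not triggered.

No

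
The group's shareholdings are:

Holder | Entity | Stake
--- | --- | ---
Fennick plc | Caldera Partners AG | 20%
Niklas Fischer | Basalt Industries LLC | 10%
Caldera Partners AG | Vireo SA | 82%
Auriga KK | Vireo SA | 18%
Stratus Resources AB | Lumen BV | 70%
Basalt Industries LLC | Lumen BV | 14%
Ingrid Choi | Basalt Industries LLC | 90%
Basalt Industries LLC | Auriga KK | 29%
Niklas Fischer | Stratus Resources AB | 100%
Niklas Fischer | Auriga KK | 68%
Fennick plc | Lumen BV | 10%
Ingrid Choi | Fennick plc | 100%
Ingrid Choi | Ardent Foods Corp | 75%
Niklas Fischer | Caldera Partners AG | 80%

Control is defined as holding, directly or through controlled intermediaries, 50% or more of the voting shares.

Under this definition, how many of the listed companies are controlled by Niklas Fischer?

5

Niklas holds 100% of Stratus, so Niklas controls Stratus.
Niklas holds 68% of Auriga, so Niklas controls Auriga.
Niklas holds 80% of Caldera, so Niklas controls Caldera.
Stratus holds 70% of Lumen, so Niklas controls Lumen.
Auriga and Caldera together hold 18% + 82% = 100% of Vireo, so Niklas controls Vireo.
No other company's threshold is met.
Niklas controls 5 companies.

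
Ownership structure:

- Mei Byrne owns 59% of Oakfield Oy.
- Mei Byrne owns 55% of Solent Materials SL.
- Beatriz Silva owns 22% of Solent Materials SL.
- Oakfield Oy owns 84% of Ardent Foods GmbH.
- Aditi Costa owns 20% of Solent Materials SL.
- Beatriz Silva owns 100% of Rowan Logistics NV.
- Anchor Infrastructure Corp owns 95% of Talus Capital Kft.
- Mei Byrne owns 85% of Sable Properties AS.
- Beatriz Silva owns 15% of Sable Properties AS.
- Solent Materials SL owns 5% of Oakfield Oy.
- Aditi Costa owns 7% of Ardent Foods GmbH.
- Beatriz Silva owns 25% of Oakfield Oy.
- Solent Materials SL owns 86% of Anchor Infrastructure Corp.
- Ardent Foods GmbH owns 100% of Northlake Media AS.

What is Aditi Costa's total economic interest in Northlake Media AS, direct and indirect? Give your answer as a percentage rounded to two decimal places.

7.84%

Aditi reaches Northlake along 2 paths.
Via Solent → Oakfield → Ardent: 20% × 5% × 84% × 100% = 0.84%.
Via Ardent: 7% × 100% = 7%.
Total: 0.84% + 7% = 7.84%.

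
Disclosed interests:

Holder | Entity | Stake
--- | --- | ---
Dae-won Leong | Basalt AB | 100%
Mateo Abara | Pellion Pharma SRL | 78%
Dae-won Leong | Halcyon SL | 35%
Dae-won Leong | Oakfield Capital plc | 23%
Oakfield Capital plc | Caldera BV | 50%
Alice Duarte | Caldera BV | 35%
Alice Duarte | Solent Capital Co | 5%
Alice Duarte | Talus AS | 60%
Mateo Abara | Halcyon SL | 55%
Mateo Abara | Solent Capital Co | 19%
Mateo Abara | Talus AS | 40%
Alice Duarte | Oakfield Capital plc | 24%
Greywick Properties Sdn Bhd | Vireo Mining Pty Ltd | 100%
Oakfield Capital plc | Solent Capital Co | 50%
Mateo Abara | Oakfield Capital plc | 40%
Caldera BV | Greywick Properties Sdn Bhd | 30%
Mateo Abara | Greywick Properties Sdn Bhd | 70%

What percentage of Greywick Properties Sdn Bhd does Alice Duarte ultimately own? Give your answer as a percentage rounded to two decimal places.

14.10%

Alice reaches Greywick along 2 paths.
Via Oakfield → Caldera: 24% × 50% × 30% = 3.6%.
Via Caldera: 35% × 30% = 10.5%.
Total: 3.6% + 10.5% = 14.1%.
Rounded: 14.10%.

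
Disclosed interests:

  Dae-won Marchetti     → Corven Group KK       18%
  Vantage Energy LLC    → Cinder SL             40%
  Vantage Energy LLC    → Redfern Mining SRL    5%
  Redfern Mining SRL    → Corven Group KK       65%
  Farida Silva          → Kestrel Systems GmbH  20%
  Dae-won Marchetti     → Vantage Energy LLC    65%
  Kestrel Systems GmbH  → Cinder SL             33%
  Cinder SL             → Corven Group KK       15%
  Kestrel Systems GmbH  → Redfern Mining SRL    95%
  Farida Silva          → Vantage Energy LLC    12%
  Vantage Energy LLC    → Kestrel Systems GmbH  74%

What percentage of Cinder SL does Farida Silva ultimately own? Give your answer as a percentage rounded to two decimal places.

Farida reaches Cinder along 3 paths.
Via Vantage: 12% × 40% = 4.8%.
Via Vantage → Kestrel: 12% × 74% × 33% = 2.9304%.
Via Kestrel: 20% × 33% = 6.6%.
Total: 4.8% + 2.9304% + 6.6% = 14.3304%.
Rounded: 14.33%.

14.33%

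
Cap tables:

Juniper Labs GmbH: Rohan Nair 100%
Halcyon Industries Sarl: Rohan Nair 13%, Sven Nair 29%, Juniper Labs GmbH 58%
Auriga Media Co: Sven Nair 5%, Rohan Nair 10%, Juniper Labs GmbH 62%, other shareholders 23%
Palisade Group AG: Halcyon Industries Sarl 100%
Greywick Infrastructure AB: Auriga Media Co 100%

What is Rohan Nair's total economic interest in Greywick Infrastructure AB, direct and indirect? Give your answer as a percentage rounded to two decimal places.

72.00%

Rohan reaches Greywick along 2 paths.
Via Auriga: 10% × 100% = 10%.
Via Juniper → Auriga: 100% × 62% × 100% = 62%.
Total: 10% + 62% = 72%.
Rounded: 72.00%.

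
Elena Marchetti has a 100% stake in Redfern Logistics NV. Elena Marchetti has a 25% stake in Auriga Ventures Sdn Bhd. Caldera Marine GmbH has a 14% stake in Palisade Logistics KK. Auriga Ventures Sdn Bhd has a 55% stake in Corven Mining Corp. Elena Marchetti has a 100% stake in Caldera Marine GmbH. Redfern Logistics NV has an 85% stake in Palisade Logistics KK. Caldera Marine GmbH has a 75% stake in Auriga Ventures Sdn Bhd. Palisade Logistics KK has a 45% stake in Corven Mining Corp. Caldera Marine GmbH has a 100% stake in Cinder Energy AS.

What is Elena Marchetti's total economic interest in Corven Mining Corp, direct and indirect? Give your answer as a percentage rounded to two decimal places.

Elena reaches Corven along 4 paths.
Via Caldera → Auriga: 100% × 75% × 55% = 41.25%.
Via Auriga: 25% × 55% = 13.75%.
Via Caldera → Palisade: 100% × 14% × 45% = 6.3%.
Via Redfern → Palisade: 100% × 85% × 45% = 38.25%.
Total: 41.25% + 13.75% + 6.3% + 38.25% = 99.55%.

99.55%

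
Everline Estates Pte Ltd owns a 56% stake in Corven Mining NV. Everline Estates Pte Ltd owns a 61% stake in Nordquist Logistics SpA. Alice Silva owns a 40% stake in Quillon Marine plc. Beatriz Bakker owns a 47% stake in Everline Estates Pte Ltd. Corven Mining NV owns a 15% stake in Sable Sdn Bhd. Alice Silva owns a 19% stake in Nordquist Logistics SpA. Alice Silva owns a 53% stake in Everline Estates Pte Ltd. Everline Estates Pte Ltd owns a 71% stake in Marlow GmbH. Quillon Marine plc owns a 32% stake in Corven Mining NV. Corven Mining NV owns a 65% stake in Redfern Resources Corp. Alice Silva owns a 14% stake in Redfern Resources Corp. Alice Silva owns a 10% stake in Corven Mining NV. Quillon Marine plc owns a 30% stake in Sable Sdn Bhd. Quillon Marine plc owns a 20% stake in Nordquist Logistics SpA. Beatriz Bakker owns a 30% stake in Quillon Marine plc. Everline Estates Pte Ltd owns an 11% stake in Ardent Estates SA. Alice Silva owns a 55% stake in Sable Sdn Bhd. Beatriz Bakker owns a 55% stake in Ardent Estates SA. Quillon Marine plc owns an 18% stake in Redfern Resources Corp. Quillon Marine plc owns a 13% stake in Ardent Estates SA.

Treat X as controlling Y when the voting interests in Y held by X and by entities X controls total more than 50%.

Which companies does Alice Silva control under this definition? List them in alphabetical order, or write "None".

Corven Mining NV, Everline Estates Pte Ltd, Marlow GmbH, Nordquist Logistics SpA, Redfern Resources Corp, Sable Sdn Bhd

Alice holds 53% of Everline, so Alice controls Everline.
Everline and Alice together hold 56% + 10% = 66% of Corven, so Alice controls Corven.
Alice and Corven together hold 55% + 15% = 70% of Sable, so Alice controls Sable.
Alice and Everline together hold 19% + 61% = 80% of Nordquist, so Alice controls Nordquist.
Everline holds 71% of Marlow, so Alice controls Marlow.
Alice and Corven together hold 14% + 65% = 79% of Redfern, so Alice controls Redfern.
No other company's threshold is met.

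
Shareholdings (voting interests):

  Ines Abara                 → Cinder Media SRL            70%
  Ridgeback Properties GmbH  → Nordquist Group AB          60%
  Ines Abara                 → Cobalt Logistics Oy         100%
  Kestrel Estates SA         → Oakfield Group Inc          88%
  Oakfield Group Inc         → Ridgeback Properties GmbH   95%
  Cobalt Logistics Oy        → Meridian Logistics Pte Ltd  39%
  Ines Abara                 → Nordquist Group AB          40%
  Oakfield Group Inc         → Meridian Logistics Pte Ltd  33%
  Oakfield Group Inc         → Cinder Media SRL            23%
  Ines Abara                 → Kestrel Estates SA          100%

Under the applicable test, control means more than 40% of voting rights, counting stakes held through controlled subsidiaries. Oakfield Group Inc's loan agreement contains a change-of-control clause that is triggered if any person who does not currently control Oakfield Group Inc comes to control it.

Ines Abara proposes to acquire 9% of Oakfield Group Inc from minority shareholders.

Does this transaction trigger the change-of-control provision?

The purchase changes only Ines's holdings, so Ines is the only person who could newly come to control Oakfield.
Ines holds 100% of Kestrel, so Ines controls Kestrel.
Kestrel holds 88% of Oakfield, so Ines controls Oakfield.
So Ines already controls Oakfield before the transaction.
After the purchase, Ines holds 9% of Oakfield directly.
Ines controlled Oakfield already, so this is not a new person acquiring control; every other person's position is unchanged or reduced.
No new person acquires control, so the clause is not triggered.

No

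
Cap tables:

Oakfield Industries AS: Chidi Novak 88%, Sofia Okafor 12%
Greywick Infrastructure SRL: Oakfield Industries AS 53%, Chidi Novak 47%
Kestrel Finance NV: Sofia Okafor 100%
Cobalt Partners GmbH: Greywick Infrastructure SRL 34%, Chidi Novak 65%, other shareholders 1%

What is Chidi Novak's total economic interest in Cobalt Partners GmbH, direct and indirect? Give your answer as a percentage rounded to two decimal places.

Chidi reaches Cobalt along 3 paths.
Via Oakfield → Greywick: 88% × 53% × 34% = 15.8576%.
Via Greywick: 47% × 34% = 15.98%.
Direct stake: 65% = 65%.
Total: 15.8576% + 15.98% + 65% = 96.8376%.
Rounded: 96.84%.

96.84%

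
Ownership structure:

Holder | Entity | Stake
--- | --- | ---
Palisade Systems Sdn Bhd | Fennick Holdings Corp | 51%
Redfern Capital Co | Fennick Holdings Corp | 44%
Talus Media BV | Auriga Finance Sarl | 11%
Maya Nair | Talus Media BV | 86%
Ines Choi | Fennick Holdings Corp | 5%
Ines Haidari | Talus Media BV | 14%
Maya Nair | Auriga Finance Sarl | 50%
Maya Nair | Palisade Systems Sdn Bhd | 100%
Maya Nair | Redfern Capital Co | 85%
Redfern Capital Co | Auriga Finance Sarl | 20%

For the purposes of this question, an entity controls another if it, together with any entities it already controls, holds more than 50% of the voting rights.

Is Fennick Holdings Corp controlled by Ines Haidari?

No

Ines Haidari's largest direct stake is 14% in Talus, which does not meet the threshold, so Ines Haidari controls no company.
Neither Ines Haidari nor any entity Ines Haidari controls holds any voting interest in Fennick.
So Ines Haidari does not control Fennick.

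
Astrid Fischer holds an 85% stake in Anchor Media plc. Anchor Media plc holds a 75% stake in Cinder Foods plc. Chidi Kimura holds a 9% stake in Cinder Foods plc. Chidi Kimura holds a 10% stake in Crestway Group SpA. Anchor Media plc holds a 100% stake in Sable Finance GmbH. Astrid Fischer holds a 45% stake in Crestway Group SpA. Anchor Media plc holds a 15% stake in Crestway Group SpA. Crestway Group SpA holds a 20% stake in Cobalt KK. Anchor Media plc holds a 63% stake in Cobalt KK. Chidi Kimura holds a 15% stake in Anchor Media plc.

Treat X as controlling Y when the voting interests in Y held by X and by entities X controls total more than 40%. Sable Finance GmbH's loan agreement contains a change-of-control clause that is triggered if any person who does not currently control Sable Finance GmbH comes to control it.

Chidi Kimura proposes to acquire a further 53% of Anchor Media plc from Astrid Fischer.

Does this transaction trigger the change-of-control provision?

Yes

The purchase adds only to Chidi's holdings (Astrid's stake shrinks), so Chidi is the only person who could newly come to control Sable.
Chidi's largest direct stake is 15% in Anchor, which does not meet the threshold, so Chidi controls no company.
Neither Chidi nor any entity Chidi controls holds any voting interest in Sable.
So before the transaction, Chidi does not control Sable.
After the purchase, Chidi's direct stake in Anchor rises to 15% + 53% = 68%, and Astrid's stake falls to 32%.
Chidi holds 68% of Anchor, so Chidi controls Anchor.
Anchor holds 100% of Sable, so Chidi controls Sable.
Chidi did not control Sable before and does after, so the clause is triggered.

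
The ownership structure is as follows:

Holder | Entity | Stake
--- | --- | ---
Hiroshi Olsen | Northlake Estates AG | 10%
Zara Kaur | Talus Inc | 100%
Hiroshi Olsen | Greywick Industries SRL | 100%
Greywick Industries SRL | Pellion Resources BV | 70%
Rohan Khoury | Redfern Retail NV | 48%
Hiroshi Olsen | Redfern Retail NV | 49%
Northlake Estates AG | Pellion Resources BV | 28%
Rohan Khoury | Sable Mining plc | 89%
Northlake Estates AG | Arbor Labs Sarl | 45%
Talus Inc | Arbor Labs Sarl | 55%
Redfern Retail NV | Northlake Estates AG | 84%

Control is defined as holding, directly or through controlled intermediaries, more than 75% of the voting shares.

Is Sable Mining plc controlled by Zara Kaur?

No

Zara holds 100% of Talus, so Zara controls Talus.
Neither Zara nor any entity Zara controls holds any voting interest in Sable.
So Zara does not control Sable.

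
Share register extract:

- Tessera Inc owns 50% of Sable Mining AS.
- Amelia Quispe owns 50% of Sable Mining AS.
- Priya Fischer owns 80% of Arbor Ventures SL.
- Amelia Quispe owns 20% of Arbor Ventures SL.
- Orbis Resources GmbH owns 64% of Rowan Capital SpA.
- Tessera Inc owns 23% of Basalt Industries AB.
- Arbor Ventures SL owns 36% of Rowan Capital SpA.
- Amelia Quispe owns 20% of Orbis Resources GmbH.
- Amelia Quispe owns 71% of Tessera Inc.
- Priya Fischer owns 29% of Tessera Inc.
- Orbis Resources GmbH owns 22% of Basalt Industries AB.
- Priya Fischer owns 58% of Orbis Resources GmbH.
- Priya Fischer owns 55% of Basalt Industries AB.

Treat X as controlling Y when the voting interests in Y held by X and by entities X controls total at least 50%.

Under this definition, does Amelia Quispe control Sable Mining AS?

Amelia holds 71% of Tessera, so Amelia controls Tessera.
Tessera and Amelia together hold 50% + 50% = 100% of Sable, so Amelia controls Sable.

Yes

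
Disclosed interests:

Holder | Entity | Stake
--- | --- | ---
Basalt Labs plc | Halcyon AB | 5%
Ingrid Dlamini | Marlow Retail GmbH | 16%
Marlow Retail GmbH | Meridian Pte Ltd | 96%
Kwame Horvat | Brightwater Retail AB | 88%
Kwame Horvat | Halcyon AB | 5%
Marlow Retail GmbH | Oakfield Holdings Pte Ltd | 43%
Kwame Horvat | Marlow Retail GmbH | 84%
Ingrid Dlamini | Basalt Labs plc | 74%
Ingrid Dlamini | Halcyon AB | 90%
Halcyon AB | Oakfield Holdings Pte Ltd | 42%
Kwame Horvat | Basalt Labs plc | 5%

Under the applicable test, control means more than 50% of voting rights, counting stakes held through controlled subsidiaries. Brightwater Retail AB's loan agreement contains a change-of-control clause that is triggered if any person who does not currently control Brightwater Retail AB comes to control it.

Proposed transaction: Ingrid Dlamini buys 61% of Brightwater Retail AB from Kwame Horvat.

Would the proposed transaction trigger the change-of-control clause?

The purchase adds only to Ingrid's holdings (Kwame's stake shrinks), so Ingrid is the only person who could newly come to control Brightwater.
Ingrid holds 74% of Basalt, so Ingrid controls Basalt.
Basalt and Ingrid together hold 5% + 90% = 95% of Halcyon, so Ingrid controls Halcyon.
Neither Ingrid nor any entity Ingrid controls holds any voting interest in Brightwater.
So before the transaction, Ingrid does not control Brightwater.
After the purchase, Ingrid holds 61% of Brightwater directly, and Kwame's stake falls to 27%.
Ingrid holds 61% of Brightwater, so Ingrid controls Brightwater.
Ingrid did not control Brightwater before and does after, so the clause is triggered.

Yes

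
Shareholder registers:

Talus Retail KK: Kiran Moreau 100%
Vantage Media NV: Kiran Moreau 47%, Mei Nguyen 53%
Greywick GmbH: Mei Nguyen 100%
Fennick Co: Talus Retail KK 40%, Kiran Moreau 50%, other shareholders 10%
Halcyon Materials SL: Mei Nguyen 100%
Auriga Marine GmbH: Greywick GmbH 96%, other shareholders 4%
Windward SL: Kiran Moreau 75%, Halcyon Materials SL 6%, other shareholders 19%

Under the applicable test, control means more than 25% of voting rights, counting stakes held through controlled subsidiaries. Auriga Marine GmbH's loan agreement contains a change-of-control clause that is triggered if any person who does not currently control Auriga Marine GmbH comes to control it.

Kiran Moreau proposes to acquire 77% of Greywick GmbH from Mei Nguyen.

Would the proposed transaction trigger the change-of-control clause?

The purchase adds only to Kiran's holdings (Mei's stake shrinks), so Kiran is the only person who could newly come to control Auriga.
Kiran holds 100% of Talus, so Kiran controls Talus.
Kiran holds 47% of Vantage, so Kiran controls Vantage.
Talus and Kiran together hold 40% + 50% = 90% of Fennick, so Kiran controls Fennick.
Kiran holds 75% of Windward, so Kiran controls Windward.
Neither Kiran nor any entity Kiran controls holds any voting interest in Auriga.
So before the transaction, Kiran does not control Auriga.
After the purchase, Kiran holds 77% of Greywick directly, and Mei's stake falls to 23%.
Kiran holds 77% of Greywick, so Kiran controls Greywick.
Greywick holds 96% of Auriga, so Kiran controls Auriga.
Kiran did not control Auriga before and does after, so the clause is triggered.

Yes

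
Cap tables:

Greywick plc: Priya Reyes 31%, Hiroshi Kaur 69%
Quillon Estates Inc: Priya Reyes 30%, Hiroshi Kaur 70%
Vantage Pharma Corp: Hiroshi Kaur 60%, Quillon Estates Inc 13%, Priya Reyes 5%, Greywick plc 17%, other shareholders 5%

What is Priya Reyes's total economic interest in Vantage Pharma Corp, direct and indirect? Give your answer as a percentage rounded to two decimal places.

14.17%

Priya reaches Vantage along 3 paths.
Via Quillon: 30% × 13% = 3.9%.
Direct stake: 5% = 5%.
Via Greywick: 31% × 17% = 5.27%.
Total: 3.9% + 5% + 5.27% = 14.17%.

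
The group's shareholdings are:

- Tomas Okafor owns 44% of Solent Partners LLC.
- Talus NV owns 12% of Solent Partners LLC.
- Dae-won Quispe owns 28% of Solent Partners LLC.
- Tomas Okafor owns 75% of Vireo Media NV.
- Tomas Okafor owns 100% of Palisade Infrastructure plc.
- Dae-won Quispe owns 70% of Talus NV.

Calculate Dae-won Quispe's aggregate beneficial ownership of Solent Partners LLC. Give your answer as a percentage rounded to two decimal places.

Dae-won reaches Solent along 2 paths.
Direct stake: 28% = 28%.
Via Talus: 70% × 12% = 8.4%.
Total: 28% + 8.4% = 36.4%.
Rounded: 36.40%.

36.40%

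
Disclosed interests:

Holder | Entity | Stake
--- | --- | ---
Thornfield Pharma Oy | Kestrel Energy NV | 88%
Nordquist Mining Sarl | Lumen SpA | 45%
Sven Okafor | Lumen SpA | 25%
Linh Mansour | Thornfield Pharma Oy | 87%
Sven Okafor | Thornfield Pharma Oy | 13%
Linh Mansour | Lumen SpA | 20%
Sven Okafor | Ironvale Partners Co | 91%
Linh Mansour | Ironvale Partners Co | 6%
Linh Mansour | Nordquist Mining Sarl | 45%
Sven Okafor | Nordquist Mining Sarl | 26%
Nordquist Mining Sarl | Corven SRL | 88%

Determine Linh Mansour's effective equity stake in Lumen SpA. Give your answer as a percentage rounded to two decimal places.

40.25%

Linh reaches Lumen along 2 paths.
Direct stake: 20% = 20%.
Via Nordquist: 45% × 45% = 20.25%.
Total: 20% + 20.25% = 40.25%.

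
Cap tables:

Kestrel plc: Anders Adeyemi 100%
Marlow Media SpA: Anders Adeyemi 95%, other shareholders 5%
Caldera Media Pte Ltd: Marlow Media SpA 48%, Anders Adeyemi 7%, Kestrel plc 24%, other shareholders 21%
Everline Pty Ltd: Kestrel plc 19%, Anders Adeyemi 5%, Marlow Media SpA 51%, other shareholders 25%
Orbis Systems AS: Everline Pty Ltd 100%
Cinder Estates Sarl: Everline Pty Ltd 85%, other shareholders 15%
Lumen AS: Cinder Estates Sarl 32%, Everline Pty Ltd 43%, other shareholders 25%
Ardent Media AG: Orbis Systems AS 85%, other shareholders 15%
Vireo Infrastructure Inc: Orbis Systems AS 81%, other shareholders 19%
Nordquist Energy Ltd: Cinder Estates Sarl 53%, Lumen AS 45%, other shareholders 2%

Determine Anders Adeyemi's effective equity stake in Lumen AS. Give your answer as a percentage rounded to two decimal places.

50.86%

Anders reaches Lumen along 6 paths.
Via Kestrel → Everline → Cinder: 100% × 19% × 85% × 32% = 5.168%.
Via Everline → Cinder: 5% × 85% × 32% = 1.36%.
Via Marlow → Everline → Cinder: 95% × 51% × 85% × 32% = 13.1784%.
Via Kestrel → Everline: 100% × 19% × 43% = 8.17%.
Via Everline: 5% × 43% = 2.15%.
Via Marlow → Everline: 95% × 51% × 43% = 20.8335%.
Total: 5.168% + 1.36% + 13.1784% + 8.17% + 2.15% + 20.8335% = 50.8599%.
Rounded: 50.86%.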